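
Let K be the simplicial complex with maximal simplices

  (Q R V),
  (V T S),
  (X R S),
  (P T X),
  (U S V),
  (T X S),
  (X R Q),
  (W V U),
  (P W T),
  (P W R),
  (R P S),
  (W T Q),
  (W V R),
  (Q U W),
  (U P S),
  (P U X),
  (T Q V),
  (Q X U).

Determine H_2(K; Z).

H_2 ≅ 0.

K has 9 vertices, 27 edges, 18 triangles.
rank ∂_2 = 18, rank ∂_3 = 0 ⇒ b_2 = 18 − 18 − 0 = 0. So H_2 = 0.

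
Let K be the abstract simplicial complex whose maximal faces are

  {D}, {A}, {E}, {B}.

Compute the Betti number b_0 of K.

b_0 = 4.

Fix the vertex order A < B < D < E and write every simplex with vertices in increasing order. Then dim K = 0 and the simplices of K are:

  0-simplices (4): A, B, D, E

so the chain groups are C_0 ≅ Z^4.

Computing H_k = (kernel of ∂_k) / (image of ∂_{k+1}):

  H_0: rank C_0 − rank ∂_1 = 4 − 0 = 4, and there is no ∂_1, so H_0 ≅ Z^4.

(K is a triangulation of a set of 4 points.)

Hence the Betti numbers are b_0 = 4.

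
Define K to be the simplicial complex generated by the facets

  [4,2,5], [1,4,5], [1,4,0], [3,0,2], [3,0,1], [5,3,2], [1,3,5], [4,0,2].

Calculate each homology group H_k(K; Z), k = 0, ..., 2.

K has 6 vertices, 12 edges, 8 triangles.
rank ∂_0 = 0, rank ∂_1 = 5 ⇒ b_0 = 6 − 0 − 5 = 1; all invariant factors of ∂_1 are 1 so no torsion. So H_0 ≅ Z.
rank ∂_1 = 5, rank ∂_2 = 7 ⇒ b_1 = 12 − 5 − 7 = 0; all invariant factors of ∂_2 are 1 so no torsion. So H_1 ≅ 0.
rank ∂_2 = 7, rank ∂_3 = 0 ⇒ b_2 = 8 − 7 − 0 = 1. So H_2 ≅ Z.

H_0 ≅ Z,  H_1 = 0,  H_2 ≅ Z.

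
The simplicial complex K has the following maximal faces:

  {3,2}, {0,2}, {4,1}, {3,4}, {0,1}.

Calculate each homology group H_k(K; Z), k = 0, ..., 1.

Order the vertices as 0 < 1 < 2 < 3 < 4. Listing each simplex with vertices in this order, K has dimension 1 with simplices:

  0-simplices (5): [0], [1], [2], [3], [4]
  1-simplices (5): [0,1], [0,2], [1,4], [2,3], [3,4]

Hence C_0 ≅ Z^5, C_1 ≅ Z^5.

Boundary ∂_1: C_1 → C_0 sends each edge [p,q] (with p < q) to q − p.
The 5×5 boundary matrix has rank 4 and Smith normal form diag(1,1,1,1).

From H_k ≅ ker(∂_k) / im(∂_{k+1}) we obtain:

  H_0: rank C_0 − rank ∂_1 = 5 − 4 = 1, and the invariant factors of ∂_1 are all 1, so H_0 ≅ Z.
  H_1: rank ker ∂_1 − rank ∂_2 = (5 − 4) − 0 = 1, and there is no ∂_2, so H_1 ≅ Z.

H_0 = Z,  H_1 = Z.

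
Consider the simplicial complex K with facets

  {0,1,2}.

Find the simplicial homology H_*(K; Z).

We work with the vertex ordering 0 < 1 < 2. The simplices of K, each written with vertices in increasing order, are:

  0-simplices (3): [0], [1], [2]
  1-simplices (3): [0,1], [0,2], [1,2]
  2-simplices (1): [0,1,2]

Hence C_0 ≅ Z^3, C_1 ≅ Z^3, C_2 ≅ Z^1.

The boundary map ∂_1: C_1 → C_0 sends each edge [p,q] (with p < q) to q − p. For instance
  ∂[1,2] = [2] − [1].
As a 3×3 matrix over Z this has rank 2, with invariant factors (1,1).

Boundary ∂_2: C_2 → C_1 maps a triangle to the signed sum of its edges. For instance
  ∂[0,1,2] = [1,2] − [0,2] + [0,1].
The 3×1 boundary matrix has rank 1 and Smith normal form diag(1).

Reading off H_k = ker ∂_k / im ∂_{k+1}:

  H_0: rank C_0 − rank ∂_1 = 3 − 2 = 1, and the invariant factors of ∂_1 are all 1, so H_0 = Z.
  H_1: rank ker ∂_1 − rank ∂_2 = (3 − 2) − 1 = 0, and the invariant factors of ∂_2 are all 1, so H_1 = 0.
  H_2: rank ker ∂_2 − rank ∂_3 = (1 − 1) − 0 = 0, and there is no ∂_3, so H_2 = 0.

As a check, the Euler characteristic is 3 − 3 + 1 = 1, which agrees with 1 − 0 + 0 = 1.
(K is a triangulation of the 2-simplex.)

H_0 ≅ Z,  H_1 = 0,  H_2 = 0.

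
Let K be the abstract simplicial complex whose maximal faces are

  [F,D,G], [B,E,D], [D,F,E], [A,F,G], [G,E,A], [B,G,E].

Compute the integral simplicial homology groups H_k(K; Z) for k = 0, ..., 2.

Order the vertices as A < B < D < E < F < G. Listing each simplex with vertices in this order, K has dimension 2 with simplices:

  0-simplices (6): A, B, D, E, F, G
  1-simplices (12): AE, AF, AG, BD, BE, BG, DE, DF, DG, EF, EG, FG
  2-simplices (6): AEG, AFG, BDE, BEG, DEF, DFG

Hence C_0 ≅ Z^6, C_1 ≅ Z^12, C_2 ≅ Z^6.

Boundary ∂_1: C_1 → C_0 maps an edge to its endpoints' difference, ∂[p,q] = q − p. For instance
  ∂BG = G − B.
This gives a 6×12 integer matrix of rank 5; reducing to Smith normal form yields diagonal entries (1,1,1,1,1).

Boundary ∂_2: C_2 → C_1 acts by ∂[p,q,r] = [q,r] − [p,r] + [p,q]. For instance
  ∂BDE = DE − BE + BD,
  ∂AEG = EG − AG + AE.
The resulting 12×6 matrix has rank 6, and its Smith normal form has invariant factors (1,1,1,1,1,1).

Reading off H_k = ker ∂_k / im ∂_{k+1}:

  H_0: rank C_0 − rank ∂_1 = 6 − 5 = 1, and the invariant factors of ∂_1 are all 1, so H_0 = Z.
  H_1: rank ker ∂_1 − rank ∂_2 = (12 − 5) − 6 = 1, and the invariant factors of ∂_2 are all 1, so H_1 = Z.
  H_2: rank ker ∂_2 − rank ∂_3 = (6 − 6) − 0 = 0, and there is no ∂_3, so H_2 = 0.

As a check, the Euler characteristic is 6 − 12 + 6 = 0, which agrees with 1 − 1 + 0 = 0.

H_0 ≅ Z,  H_1 ≅ Z,  H_2 = 0.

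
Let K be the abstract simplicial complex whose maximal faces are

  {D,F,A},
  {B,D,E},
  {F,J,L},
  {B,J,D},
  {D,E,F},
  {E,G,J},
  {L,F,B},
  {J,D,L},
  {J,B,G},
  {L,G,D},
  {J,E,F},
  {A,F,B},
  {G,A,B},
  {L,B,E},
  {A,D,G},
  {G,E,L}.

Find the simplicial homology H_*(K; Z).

H_0 = Z,  H_1 = Z^2,  H_2 = Z.

Take the total order A < B < D < E < F < G < J < L on the vertex set. Then K (dimension 2) consists of the simplices:

  0-simplices (8): A, B, D, E, F, G, J, L
  1-simplices (24): AB, AD, AF, AG, BD, BE, BF, BG, BJ, BL, DE, DF, DG, DJ, DL, EF, EG, EJ, EL, FJ, FL, GJ, GL, JL
  2-simplices (16): ABF, ABG, ADF, ADG, BDE, BDJ, BEL, BFL, BGJ, DEF, DGL, DJL, EFJ, EGJ, EGL, FJL

so the chain groups are C_0 ≅ Z^8, C_1 ≅ Z^24, C_2 ≅ Z^16.

The boundary map ∂_1: C_1 → C_0 maps an edge to its endpoints' difference, ∂[p,q] = q − p. For instance
  ∂BE = E − B.
This gives a 8×24 integer matrix of rank 7; reducing to Smith normal form yields diagonal entries (1,1,1,1,1,1,1).

Boundary ∂_2: C_2 → C_1 acts by ∂[p,q,r] = [q,r] − [p,r] + [p,q]. For instance
  ∂EGJ = GJ − EJ + EG,
  ∂ADG = DG − AG + AD.
The resulting 24×16 matrix has rank 15, and its Smith normal form has invariant factors (1,1,1,1,1,1,1,1,1,1,1,1,1,1,1).

Reading off H_k = ker ∂_k / im ∂_{k+1}:

  H_0: rank C_0 − rank ∂_1 = 8 − 7 = 1, and the invariant factors of ∂_1 are all 1, so H_0 ≅ Z.
  H_1: rank ker ∂_1 − rank ∂_2 = (24 − 7) − 15 = 2, and the invariant factors of ∂_2 are all 1, so H_1 ≅ Z^2.
  H_2: rank ker ∂_2 − rank ∂_3 = (16 − 15) − 0 = 1, and there is no ∂_3, so H_2 ≅ Z.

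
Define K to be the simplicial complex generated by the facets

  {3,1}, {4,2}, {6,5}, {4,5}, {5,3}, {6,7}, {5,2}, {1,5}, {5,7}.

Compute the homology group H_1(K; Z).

H_1 = Z^3.

K has 7 vertices, 9 edges.
rank ∂_1 = 6, rank ∂_2 = 0 ⇒ b_1 = 9 − 6 − 0 = 3. So H_1 ≅ Z^3.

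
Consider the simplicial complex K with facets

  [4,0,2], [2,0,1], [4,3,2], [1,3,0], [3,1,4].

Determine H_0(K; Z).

Fix the vertex order 0 < 1 < 2 < 3 < 4 and write every simplex with vertices in increasing order. Then dim K = 2 and the simplices of K are:

  0-simplices (5): [0], [1], [2], [3], [4]
  1-simplices (10): [0,1], [0,2], [0,3], [0,4], [1,2], [1,3], [1,4], [2,3], [2,4], [3,4]
  2-simplices (5): [0,1,2], [0,1,3], [0,2,4], [1,3,4], [2,3,4]

Hence C_0 ≅ Z^5, C_1 ≅ Z^10, C_2 ≅ Z^5.

∂_1: C_1 → C_0 is given by ∂[p,q] = [q] − [p].
The resulting 5×10 matrix has rank 4, and its Smith normal form has invariant factors (1,1,1,1).

Boundary ∂_2: C_2 → C_1 maps a triangle to the signed sum of its edges. For instance
  ∂[1,3,4] = [3,4] − [1,4] + [1,3],
  ∂[0,1,3] = [1,3] − [0,3] + [0,1].
This gives a 10×5 integer matrix of rank 5; reducing to Smith normal form yields diagonal entries (1,1,1,1,1).

Computing H_k = (kernel of ∂_k) / (image of ∂_{k+1}):

  H_0: rank C_0 − rank ∂_1 = 5 − 4 = 1, and the invariant factors of ∂_1 are all 1, so H_0 ≅ Z.

(K is a triangulation of the Möbius band.)

H_0 ≅ Z.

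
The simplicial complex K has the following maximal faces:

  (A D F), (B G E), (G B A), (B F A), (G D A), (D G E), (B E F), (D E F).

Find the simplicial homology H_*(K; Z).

We work with the vertex ordering A < B < D < E < F < G. The simplices of K, each written with vertices in increasing order, are:

  0-simplices (6): A, B, D, E, F, G
  1-simplices (12): AB, AD, AF, AG, BE, BF, BG, DE, DF, DG, EF, EG
  2-simplices (8): ABF, ABG, ADF, ADG, BEF, BEG, DEF, DEG

so the chain groups are C_0 ≅ Z^6, C_1 ≅ Z^12, C_2 ≅ Z^8.

∂_1: C_1 → C_0 maps an edge to its endpoints' difference, ∂[p,q] = q − p. For instance
  ∂AB = B − A.
The 6×12 boundary matrix has rank 5 and Smith normal form diag(1,1,1,1,1).

∂_2: C_2 → C_1 acts by ∂[p,q,r] = [q,r] − [p,r] + [p,q]. For instance
  ∂ADG = DG − AG + AD,
  ∂ABG = BG − AG + AB.
This gives a 12×8 integer matrix of rank 7; reducing to Smith normal form yields diagonal entries (1,1,1,1,1,1,1).

Computing H_k = (kernel of ∂_k) / (image of ∂_{k+1}):

  H_0: rank C_0 − rank ∂_1 = 6 − 5 = 1, and the invariant factors of ∂_1 are all 1, so H_0 = Z.
  H_1: rank ker ∂_1 − rank ∂_2 = (12 − 5) − 7 = 0, and the invariant factors of ∂_2 are all 1, so H_1 = 0.
  H_2: rank ker ∂_2 − rank ∂_3 = (8 − 7) − 0 = 1, and there is no ∂_3, so H_2 = Z.

(K is a triangulation of the 2-sphere S^2.)

H_0 ≅ Z,  H_1 = 0,  H_2 ≅ Z.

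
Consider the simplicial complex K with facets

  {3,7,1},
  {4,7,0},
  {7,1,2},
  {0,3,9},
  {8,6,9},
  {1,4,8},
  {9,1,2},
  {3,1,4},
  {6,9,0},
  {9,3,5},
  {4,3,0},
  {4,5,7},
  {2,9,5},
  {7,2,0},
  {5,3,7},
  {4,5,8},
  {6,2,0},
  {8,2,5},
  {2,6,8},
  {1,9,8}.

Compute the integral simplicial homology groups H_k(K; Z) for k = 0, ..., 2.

Fix the vertex order 0 < 1 < 2 < 3 < 4 < 5 < 6 < 7 < 8 < 9 and write every simplex with vertices in increasing order. Then dim K = 2 and the simplices of K are:

  0-simplices (10): [0], [1], [2], [3], [4], [5], [6], [7], [8], [9]
  1-simplices (30): (30 of them)
  2-simplices (20): (20 of them)

Hence C_0 ≅ Z^10, C_1 ≅ Z^30, C_2 ≅ Z^20.

The boundary map ∂_1: C_1 → C_0 sends each edge [p,q] (with p < q) to q − p.
The resulting 10×30 matrix has rank 9, and its Smith normal form has invariant factors (1,1,1,1,1,1,1,1,1).

∂_2: C_2 → C_1 sends each 2-simplex [p,q,r] to [q,r] − [p,r] + [p,q]. For instance
  ∂[0,2,7] = [2,7] − [0,7] + [0,2],
  ∂[2,5,9] = [5,9] − [2,9] + [2,5].
As a 30×20 matrix over Z this has rank 20, with invariant factors (1,1,1,1,1,1,1,1,1,1,1,1,1,1,1,1,1,1,1,2).

Computing H_k = (kernel of ∂_k) / (image of ∂_{k+1}):

  H_0: rank C_0 − rank ∂_1 = 10 − 9 = 1, and the invariant factors of ∂_1 are all 1, so H_0 = Z.
  H_1: rank ker ∂_1 − rank ∂_2 = (30 − 9) − 20 = 1, and ∂_2 has invariant factor 2 > 1, so H_1 = Z × Z/2.
  H_2: rank ker ∂_2 − rank ∂_3 = (20 − 20) − 0 = 0, and there is no ∂_3, so H_2 = 0.

H_0 ≅ Z,  H_1 ≅ Z × Z/2,  H_2 = 0.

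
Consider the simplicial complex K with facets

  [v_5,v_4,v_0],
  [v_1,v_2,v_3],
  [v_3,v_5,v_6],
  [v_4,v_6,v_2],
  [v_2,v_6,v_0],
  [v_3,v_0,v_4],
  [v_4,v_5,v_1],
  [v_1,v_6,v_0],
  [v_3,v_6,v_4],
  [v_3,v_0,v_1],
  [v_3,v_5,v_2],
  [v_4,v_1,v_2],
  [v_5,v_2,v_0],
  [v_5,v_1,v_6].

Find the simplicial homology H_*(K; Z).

Fix the vertex order v_0 < v_1 < v_2 < v_3 < v_4 < v_5 < v_6 and write every simplex with vertices in increasing order. Then dim K = 2 and the simplices of K are:

  0-simplices (7): [v_0], [v_1], [v_2], [v_3], [v_4], [v_5], [v_6]
  1-simplices (21): (21 of them)
  2-simplices (14): (14 of them)

so the chain groups are C_0 ≅ Z^7, C_1 ≅ Z^21, C_2 ≅ Z^14.

The boundary map ∂_1: C_1 → C_0 maps an edge to its endpoints' difference, ∂[p,q] = q − p. For instance
  ∂[v_1,v_4] = [v_4] − [v_1].
The resulting 7×21 matrix has rank 6, and its Smith normal form has invariant factors (1,1,1,1,1,1).

Boundary ∂_2: C_2 → C_1 maps a triangle to the signed sum of its edges. For instance
  ∂[v_0,v_2,v_5] = [v_2,v_5] − [v_0,v_5] + [v_0,v_2],
  ∂[v_0,v_4,v_5] = [v_4,v_5] − [v_0,v_5] + [v_0,v_4].
The resulting 21×14 matrix has rank 13, and its Smith normal form has invariant factors (1,1,1,1,1,1,1,1,1,1,1,1,1).

Reading off H_k = ker ∂_k / im ∂_{k+1}:

  H_0: rank C_0 − rank ∂_1 = 7 − 6 = 1, and the invariant factors of ∂_1 are all 1, so H_0 = Z.
  H_1: rank ker ∂_1 − rank ∂_2 = (21 − 6) − 13 = 2, and the invariant factors of ∂_2 are all 1, so H_1 = Z^2.
  H_2: rank ker ∂_2 − rank ∂_3 = (14 − 13) − 0 = 1, and there is no ∂_3, so H_2 = Z.

As a check, the Euler characteristic is 7 − 21 + 14 = 0, which agrees with 1 − 2 + 1 = 0.

H_0 = Z,  H_1 = Z^2,  H_2 = Z.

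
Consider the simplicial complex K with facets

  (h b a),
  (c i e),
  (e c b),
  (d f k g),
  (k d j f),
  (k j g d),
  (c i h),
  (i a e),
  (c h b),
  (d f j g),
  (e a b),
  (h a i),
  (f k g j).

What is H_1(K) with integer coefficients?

We work with the vertex ordering a < b < c < d < e < f < g < h < i < j < k. The simplices of K, each written with vertices in increasing order, are:

  0-simplices (11): a, b, c, d, e, f, g, h, i, j, k
  1-simplices (22): ab, ae, ah, ai, bc, be, bh, ce, ch, ci, df, dg, dj, dk, ei, fg, fj, fk, gj, gk, hi, jk
  2-simplices (18): abe, abh, aei, ahi, bce, bch, cei, chi, dfg, dfj, dfk, dgj, dgk, djk, fgj, fgk, fjk, gjk
  3-simplices (5): dfgj, dfgk, dfjk, dgjk, fgjk

so the chain groups are C_0 ≅ Z^11, C_1 ≅ Z^22, C_2 ≅ Z^18, C_3 ≅ Z^5.

∂_1: C_1 → C_0 sends each edge [p,q] (with p < q) to q − p. For instance
  ∂gk = k − g.
The resulting 11×22 matrix has rank 9, and its Smith normal form has invariant factors (1,1,1,1,1,1,1,1,1).

Boundary ∂_2: C_2 → C_1 sends each 2-simplex [p,q,r] to [q,r] − [p,r] + [p,q]. For instance
  ∂dgk = gk − dk + dg,
  ∂dgj = gj − dj + dg.
The resulting 22×18 matrix has rank 13, and its Smith normal form has invariant factors (1,1,1,1,1,1,1,1,1,1,1,1,1).

Boundary ∂_3: C_3 → C_2 sends each 3-simplex σ to the alternating sum Σ_i (−1)^i (σ with its i-th vertex removed). For instance
  ∂fgjk = gjk − fjk + fgk − fgj,
  ∂dgjk = gjk − djk + dgk − dgj.
The resulting 18×5 matrix has rank 4, and its Smith normal form has invariant factors (1,1,1,1).

Reading off H_k = ker ∂_k / im ∂_{k+1}:

  H_1: rank ker ∂_1 − rank ∂_2 = (22 − 9) − 13 = 0, and the invariant factors of ∂_2 are all 1, so H_1 = 0.

H_1 ≅ 0.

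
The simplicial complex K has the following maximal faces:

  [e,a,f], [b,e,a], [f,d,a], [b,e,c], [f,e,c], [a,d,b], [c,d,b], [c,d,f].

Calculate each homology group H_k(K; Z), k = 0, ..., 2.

H_0 ≅ Z,  H_1 = 0,  H_2 ≅ Z.

Take the total order a < b < c < d < e < f on the vertex set. Then K (dimension 2) consists of the simplices:

  0-simplices (6): a, b, c, d, e, f
  1-simplices (12): ab, ad, ae, af, bc, bd, be, cd, ce, cf, df, ef
  2-simplices (8): abd, abe, adf, aef, bcd, bce, cdf, cef

Hence C_0 ≅ Z^6, C_1 ≅ Z^12, C_2 ≅ Z^8.

∂_1: C_1 → C_0 maps an edge to its endpoints' difference, ∂[p,q] = q − p. For instance
  ∂af = f − a.
As a 6×12 matrix over Z this has rank 5, with invariant factors (1,1,1,1,1).

Boundary ∂_2: C_2 → C_1 maps a triangle to the signed sum of its edges. For instance
  ∂adf = df − af + ad,
  ∂aef = ef − af + ae.
This gives a 12×8 integer matrix of rank 7; reducing to Smith normal form yields diagonal entries (1,1,1,1,1,1,1).

Now H_k = ker ∂_k / im ∂_{k+1}, so:

  H_0: rank C_0 − rank ∂_1 = 6 − 5 = 1, and the invariant factors of ∂_1 are all 1, so H_0 ≅ Z.
  H_1: rank ker ∂_1 − rank ∂_2 = (12 − 5) − 7 = 0, and the invariant factors of ∂_2 are all 1, so H_1 ≅ 0.
  H_2: rank ker ∂_2 − rank ∂_3 = (8 − 7) − 0 = 1, and there is no ∂_3, so H_2 ≅ Z.

As a check, the Euler characteristic is 6 − 12 + 8 = 2, which agrees with 1 − 0 + 1 = 2.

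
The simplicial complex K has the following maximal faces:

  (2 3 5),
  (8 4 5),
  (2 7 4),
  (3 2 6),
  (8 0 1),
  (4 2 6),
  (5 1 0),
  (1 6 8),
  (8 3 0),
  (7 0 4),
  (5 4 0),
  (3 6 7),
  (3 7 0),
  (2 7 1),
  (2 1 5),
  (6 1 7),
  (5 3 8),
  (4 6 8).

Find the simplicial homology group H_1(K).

H_1 = Z ⊕ Z/2.

Order the vertices as 0 < 1 < 2 < 3 < 4 < 5 < 6 < 7 < 8. Listing each simplex with vertices in this order, K has dimension 2 with simplices:

  0-simplices (9): [0], [1], [2], [3], [4], [5], [6], [7], [8]
  1-simplices (27): (27 of them)
  2-simplices (18): [0,1,5], [0,1,8], [0,3,7], [0,3,8], [0,4,5], [0,4,7], [1,2,5], [1,2,7], [1,6,7], [1,6,8], [2,3,5], [2,3,6], [2,4,6], [2,4,7], [3,5,8], [3,6,7], [4,5,8], [4,6,8]

so the chain groups are C_0 ≅ Z^9, C_1 ≅ Z^27, C_2 ≅ Z^18.

The boundary map ∂_1: C_1 → C_0 sends each edge [p,q] (with p < q) to q − p. For instance
  ∂[2,4] = [4] − [2].
This gives a 9×27 integer matrix of rank 8; reducing to Smith normal form yields diagonal entries (1,1,1,1,1,1,1,1).

Boundary ∂_2: C_2 → C_1 maps a triangle to the signed sum of its edges. For instance
  ∂[4,5,8] = [5,8] − [4,8] + [4,5],
  ∂[0,1,8] = [1,8] − [0,8] + [0,1].
As a 27×18 matrix over Z this has rank 18, with invariant factors (1,1,1,1,1,1,1,1,1,1,1,1,1,1,1,1,1,2).

Now H_k = ker ∂_k / im ∂_{k+1}, so:

  H_1: rank ker ∂_1 − rank ∂_2 = (27 − 8) − 18 = 1, and ∂_2 has invariant factor 2 > 1, so H_1 ≅ Z ⊕ Z/2.

(K is a triangulation of the Klein bottle.)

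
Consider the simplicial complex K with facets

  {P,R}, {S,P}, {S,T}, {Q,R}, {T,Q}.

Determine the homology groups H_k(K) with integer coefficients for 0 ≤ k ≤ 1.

K has 5 vertices, 5 edges.
rank ∂_0 = 0, rank ∂_1 = 4 ⇒ b_0 = 5 − 0 − 4 = 1; all invariant factors of ∂_1 are 1 so no torsion. So H_0 = Z.
rank ∂_1 = 4, rank ∂_2 = 0 ⇒ b_1 = 5 − 4 − 0 = 1. So H_1 = Z.

H_0 ≅ Z,  H_1 ≅ Z.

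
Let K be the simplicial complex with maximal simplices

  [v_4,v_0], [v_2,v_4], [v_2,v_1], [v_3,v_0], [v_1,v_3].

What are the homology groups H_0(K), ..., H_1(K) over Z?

K has 5 vertices, 5 edges.
rank ∂_0 = 0, rank ∂_1 = 4 ⇒ b_0 = 5 − 0 − 4 = 1; all invariant factors of ∂_1 are 1 so no torsion. So H_0 = Z.
rank ∂_1 = 4, rank ∂_2 = 0 ⇒ b_1 = 5 − 4 − 0 = 1. So H_1 = Z.

H_0 = Z,  H_1 = Z.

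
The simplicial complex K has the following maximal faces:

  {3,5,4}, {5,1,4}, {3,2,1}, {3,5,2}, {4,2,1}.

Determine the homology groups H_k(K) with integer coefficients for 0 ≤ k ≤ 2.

H_0 = Z,  H_1 = Z,  H_2 = 0.

Order the vertices as 1 < 2 < 3 < 4 < 5. Listing each simplex with vertices in this order, K has dimension 2 with simplices:

  0-simplices (5): [1], [2], [3], [4], [5]
  1-simplices (10): [1,2], [1,3], [1,4], [1,5], [2,3], [2,4], [2,5], [3,4], [3,5], [4,5]
  2-simplices (5): [1,2,3], [1,2,4], [1,4,5], [2,3,5], [3,4,5]

Hence C_0 ≅ Z^5, C_1 ≅ Z^10, C_2 ≅ Z^5.

The boundary map ∂_1: C_1 → C_0 maps an edge to its endpoints' difference, ∂[p,q] = q − p. For instance
  ∂[2,4] = [4] − [2].
This gives a 5×10 integer matrix of rank 4; reducing to Smith normal form yields diagonal entries (1,1,1,1).

The boundary map ∂_2: C_2 → C_1 sends each 2-simplex [p,q,r] to [q,r] − [p,r] + [p,q]. For instance
  ∂[1,4,5] = [4,5] − [1,5] + [1,4],
  ∂[3,4,5] = [4,5] − [3,5] + [3,4].
The resulting 10×5 matrix has rank 5, and its Smith normal form has invariant factors (1,1,1,1,1).

Now H_k = ker ∂_k / im ∂_{k+1}, so:

  H_0: rank C_0 − rank ∂_1 = 5 − 4 = 1, and the invariant factors of ∂_1 are all 1, so H_0 ≅ Z.
  H_1: rank ker ∂_1 − rank ∂_2 = (10 − 4) − 5 = 1, and the invariant factors of ∂_2 are all 1, so H_1 ≅ Z.
  H_2: rank ker ∂_2 − rank ∂_3 = (5 − 5) − 0 = 0, and there is no ∂_3, so H_2 ≅ 0.

As a check, the Euler characteristic is 5 − 10 + 5 = 0, which agrees with 1 − 1 + 0 = 0.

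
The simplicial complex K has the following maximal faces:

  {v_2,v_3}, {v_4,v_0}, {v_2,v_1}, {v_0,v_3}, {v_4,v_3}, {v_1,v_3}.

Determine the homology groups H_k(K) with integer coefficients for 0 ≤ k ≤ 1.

Fix the vertex order v_0 < v_1 < v_2 < v_3 < v_4 and write every simplex with vertices in increasing order. Then dim K = 1 and the simplices of K are:

  0-simplices (5): [v_0], [v_1], [v_2], [v_3], [v_4]
  1-simplices (6): [v_0,v_3], [v_0,v_4], [v_1,v_2], [v_1,v_3], [v_2,v_3], [v_3,v_4]

so the chain groups are C_0 ≅ Z^5, C_1 ≅ Z^6.

∂_1: C_1 → C_0 maps an edge to its endpoints' difference, ∂[p,q] = q − p. For instance
  ∂[v_0,v_4] = [v_4] − [v_0].
The 5×6 boundary matrix has rank 4 and Smith normal form diag(1,1,1,1).

From H_k ≅ ker(∂_k) / im(∂_{k+1}) we obtain:

  H_0: rank C_0 − rank ∂_1 = 5 − 4 = 1, and the invariant factors of ∂_1 are all 1, so H_0 = Z.
  H_1: rank ker ∂_1 − rank ∂_2 = (6 − 4) − 0 = 2, and there is no ∂_2, so H_1 = Z^2.

As a check, the Euler characteristic is 5 − 6 = -1, which agrees with 1 − 2 = -1.

H_0 = Z,  H_1 = Z^2.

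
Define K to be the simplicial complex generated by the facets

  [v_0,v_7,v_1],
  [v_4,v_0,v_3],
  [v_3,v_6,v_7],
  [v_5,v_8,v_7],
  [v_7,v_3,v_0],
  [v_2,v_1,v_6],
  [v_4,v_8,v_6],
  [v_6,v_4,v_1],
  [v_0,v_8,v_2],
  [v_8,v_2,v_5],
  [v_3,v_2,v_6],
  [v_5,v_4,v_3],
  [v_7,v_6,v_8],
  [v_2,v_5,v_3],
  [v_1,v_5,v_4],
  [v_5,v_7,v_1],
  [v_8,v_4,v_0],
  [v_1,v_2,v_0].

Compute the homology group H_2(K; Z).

Take the total order v_0 < v_1 < v_2 < v_3 < v_4 < v_5 < v_6 < v_7 < v_8 on the vertex set. Then K (dimension 2) consists of the simplices:

  0-simplices (9): [v_0], [v_1], [v_2], [v_3], [v_4], [v_5], [v_6], [v_7], [v_8]
  1-simplices (27): (27 of them)
  2-simplices (18): (18 of them)

giving chain groups C_0 ≅ Z^9, C_1 ≅ Z^27, C_2 ≅ Z^18.

Boundary ∂_1: C_1 → C_0 is given by ∂[p,q] = [q] − [p].
This gives a 9×27 integer matrix of rank 8; reducing to Smith normal form yields diagonal entries (1,1,1,1,1,1,1,1).

∂_2: C_2 → C_1 maps a triangle to the signed sum of its edges. For instance
  ∂[v_0,v_3,v_4] = [v_3,v_4] − [v_0,v_4] + [v_0,v_3],
  ∂[v_0,v_4,v_8] = [v_4,v_8] − [v_0,v_8] + [v_0,v_4].
As a 27×18 matrix over Z this has rank 17, with invariant factors (1,1,1,1,1,1,1,1,1,1,1,1,1,1,1,1,1).

Computing H_k = (kernel of ∂_k) / (image of ∂_{k+1}):

  H_2: rank ker ∂_2 − rank ∂_3 = (18 − 17) − 0 = 1, and there is no ∂_3, so H_2 ≅ Z.

H_2 = Z.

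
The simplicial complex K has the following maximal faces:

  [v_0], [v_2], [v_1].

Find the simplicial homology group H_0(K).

We work with the vertex ordering v_0 < v_1 < v_2. The simplices of K, each written with vertices in increasing order, are:

  0-simplices (3): [v_0], [v_1], [v_2]

Hence C_0 ≅ Z^3.

Reading off H_k = ker ∂_k / im ∂_{k+1}:

  H_0: rank C_0 − rank ∂_1 = 3 − 0 = 3, and there is no ∂_1, so H_0 ≅ Z^3.

H_0 ≅ Z^3.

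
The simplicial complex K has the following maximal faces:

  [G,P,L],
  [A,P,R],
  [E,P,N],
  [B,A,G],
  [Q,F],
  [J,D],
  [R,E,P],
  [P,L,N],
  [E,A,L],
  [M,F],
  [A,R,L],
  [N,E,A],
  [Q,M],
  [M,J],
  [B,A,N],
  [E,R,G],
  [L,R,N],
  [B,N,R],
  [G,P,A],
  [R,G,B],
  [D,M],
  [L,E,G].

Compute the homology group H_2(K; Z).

Fix the vertex order A < B < D < E < F < G < J < L < M < N < P < Q < R and write every simplex with vertices in increasing order. Then dim K = 2 and the simplices of K are:

  0-simplices (13): A, B, D, E, F, G, J, L, M, N, P, Q, R
  1-simplices (30): AB, AE, AG, AL, AN, AP, AR, BG, BN, BR, DJ, DM, EG, EL, EN, EP, ER, FM, FQ, GL, GP, GR, JM, LN, LP, LR, MQ, NP, NR, PR
  2-simplices (16): ABG, ABN, AEL, AEN, AGP, ALR, APR, BGR, BNR, EGL, EGR, ENP, EPR, GLP, LNP, LNR

giving chain groups C_0 ≅ Z^13, C_1 ≅ Z^30, C_2 ≅ Z^16.

∂_1: C_1 → C_0 sends each edge [p,q] (with p < q) to q − p.
The resulting 13×30 matrix has rank 11, and its Smith normal form has invariant factors (1,1,1,1,1,1,1,1,1,1,1).

The boundary map ∂_2: C_2 → C_1 acts by ∂[p,q,r] = [q,r] − [p,r] + [p,q]. For instance
  ∂ENP = NP − EP + EN,
  ∂AGP = GP − AP + AG.
The 30×16 boundary matrix has rank 15 and Smith normal form diag(1,1,1,1,1,1,1,1,1,1,1,1,1,1,1).

Computing H_k = (kernel of ∂_k) / (image of ∂_{k+1}):

  H_2: rank ker ∂_2 − rank ∂_3 = (16 − 15) − 0 = 1, and there is no ∂_3, so H_2 = Z.

H_2 ≅ Z.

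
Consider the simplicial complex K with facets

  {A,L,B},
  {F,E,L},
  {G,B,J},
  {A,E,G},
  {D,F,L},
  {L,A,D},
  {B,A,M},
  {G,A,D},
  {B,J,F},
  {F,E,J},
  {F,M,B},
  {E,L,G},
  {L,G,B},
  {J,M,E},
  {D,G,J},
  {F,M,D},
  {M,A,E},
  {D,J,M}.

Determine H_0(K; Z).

H_0 = Z.

K has 9 vertices, 27 edges, 18 triangles.
rank ∂_0 = 0, rank ∂_1 = 8 ⇒ b_0 = 9 − 0 − 8 = 1; all invariant factors of ∂_1 are 1 so no torsion. So H_0 ≅ Z.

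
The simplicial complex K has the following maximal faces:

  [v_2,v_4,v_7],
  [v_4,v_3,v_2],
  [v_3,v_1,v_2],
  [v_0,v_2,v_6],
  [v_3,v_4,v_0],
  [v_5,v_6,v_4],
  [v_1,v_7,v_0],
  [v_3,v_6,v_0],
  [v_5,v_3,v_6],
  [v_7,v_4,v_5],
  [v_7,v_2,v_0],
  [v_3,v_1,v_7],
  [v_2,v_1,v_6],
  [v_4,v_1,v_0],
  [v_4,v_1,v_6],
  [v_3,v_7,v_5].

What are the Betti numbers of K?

b_0 = 1, b_1 = 2, b_2 = 1.

Order the vertices as v_0 < v_1 < v_2 < v_3 < v_4 < v_5 < v_6 < v_7. Listing each simplex with vertices in this order, K has dimension 2 with simplices:

  0-simplices (8): [v_0], [v_1], [v_2], [v_3], [v_4], [v_5], [v_6], [v_7]
  1-simplices (24): (24 of them)
  2-simplices (16): (16 of them)

giving chain groups C_0 ≅ Z^8, C_1 ≅ Z^24, C_2 ≅ Z^16.

∂_1: C_1 → C_0 is given by ∂[p,q] = [q] − [p].
The 8×24 boundary matrix has rank 7 and Smith normal form diag(1,1,1,1,1,1,1).

∂_2: C_2 → C_1 maps a triangle to the signed sum of its edges. For instance
  ∂[v_0,v_2,v_6] = [v_2,v_6] − [v_0,v_6] + [v_0,v_2],
  ∂[v_1,v_4,v_6] = [v_4,v_6] − [v_1,v_6] + [v_1,v_4].
As a 24×16 matrix over Z this has rank 15, with invariant factors (1,1,1,1,1,1,1,1,1,1,1,1,1,1,1).

From H_k ≅ ker(∂_k) / im(∂_{k+1}) we obtain:

  H_0: rank C_0 − rank ∂_1 = 8 − 7 = 1, and the invariant factors of ∂_1 are all 1, so H_0 ≅ Z.
  H_1: rank ker ∂_1 − rank ∂_2 = (24 − 7) − 15 = 2, and the invariant factors of ∂_2 are all 1, so H_1 ≅ Z^2.
  H_2: rank ker ∂_2 − rank ∂_3 = (16 − 15) − 0 = 1, and there is no ∂_3, so H_2 ≅ Z.

(K is a triangulation of the torus T^2.)

Hence the Betti numbers are b_0 = 1, b_1 = 2, b_2 = 1.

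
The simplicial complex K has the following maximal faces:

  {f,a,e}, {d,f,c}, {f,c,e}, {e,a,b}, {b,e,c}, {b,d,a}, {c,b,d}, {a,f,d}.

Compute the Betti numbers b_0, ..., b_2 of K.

b_0 = 1, b_1 = 0, b_2 = 1.

Fix the vertex order a < b < c < d < e < f and write every simplex with vertices in increasing order. Then dim K = 2 and the simplices of K are:

  0-simplices (6): a, b, c, d, e, f
  1-simplices (12): ab, ad, ae, af, bc, bd, be, cd, ce, cf, df, ef
  2-simplices (8): abd, abe, adf, aef, bcd, bce, cdf, cef

Hence C_0 ≅ Z^6, C_1 ≅ Z^12, C_2 ≅ Z^8.

The boundary map ∂_1: C_1 → C_0 sends each edge [p,q] (with p < q) to q − p.
As a 6×12 matrix over Z this has rank 5, with invariant factors (1,1,1,1,1).

Boundary ∂_2: C_2 → C_1 acts by ∂[p,q,r] = [q,r] − [p,r] + [p,q]. For instance
  ∂bcd = cd − bd + bc,
  ∂abe = be − ae + ab.
The resulting 12×8 matrix has rank 7, and its Smith normal form has invariant factors (1,1,1,1,1,1,1).

Reading off H_k = ker ∂_k / im ∂_{k+1}:

  H_0: rank C_0 − rank ∂_1 = 6 − 5 = 1, and the invariant factors of ∂_1 are all 1, so H_0 = Z.
  H_1: rank ker ∂_1 − rank ∂_2 = (12 − 5) − 7 = 0, and the invariant factors of ∂_2 are all 1, so H_1 = 0.
  H_2: rank ker ∂_2 − rank ∂_3 = (8 − 7) − 0 = 1, and there is no ∂_3, so H_2 = Z.

As a check, the Euler characteristic is 6 − 12 + 8 = 2, which agrees with 1 − 0 + 1 = 2.

Hence the Betti numbers are b_0 = 1, b_1 = 0, b_2 = 1.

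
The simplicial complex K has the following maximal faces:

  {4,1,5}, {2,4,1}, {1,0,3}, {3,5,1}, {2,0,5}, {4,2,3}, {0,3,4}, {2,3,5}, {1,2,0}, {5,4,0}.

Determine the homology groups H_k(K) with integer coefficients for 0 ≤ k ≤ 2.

Order the vertices as 0 < 1 < 2 < 3 < 4 < 5. Listing each simplex with vertices in this order, K has dimension 2 with simplices:

  0-simplices (6): [0], [1], [2], [3], [4], [5]
  1-simplices (15): [0,1], [0,2], [0,3], [0,4], [0,5], [1,2], [1,3], [1,4], [1,5], [2,3], [2,4], [2,5], [3,4], [3,5], [4,5]
  2-simplices (10): [0,1,2], [0,1,3], [0,2,5], [0,3,4], [0,4,5], [1,2,4], [1,3,5], [1,4,5], [2,3,4], [2,3,5]

giving chain groups C_0 ≅ Z^6, C_1 ≅ Z^15, C_2 ≅ Z^10.

Boundary ∂_1: C_1 → C_0 sends each edge [p,q] (with p < q) to q − p.
The 6×15 boundary matrix has rank 5 and Smith normal form diag(1,1,1,1,1).

Boundary ∂_2: C_2 → C_1 maps a triangle to the signed sum of its edges. For instance
  ∂[0,1,3] = [1,3] − [0,3] + [0,1],
  ∂[0,1,2] = [1,2] − [0,2] + [0,1].
This gives a 15×10 integer matrix of rank 10; reducing to Smith normal form yields diagonal entries (1,1,1,1,1,1,1,1,1,2).

Reading off H_k = ker ∂_k / im ∂_{k+1}:

  H_0: rank C_0 − rank ∂_1 = 6 − 5 = 1, and the invariant factors of ∂_1 are all 1, so H_0 ≅ Z.
  H_1: rank ker ∂_1 − rank ∂_2 = (15 − 5) − 10 = 0, and ∂_2 has invariant factor 2 > 1, so H_1 ≅ Z_2.
  H_2: rank ker ∂_2 − rank ∂_3 = (10 − 10) − 0 = 0, and there is no ∂_3, so H_2 ≅ 0.

H_0 = Z,  H_1 = Z_2,  H_2 = 0.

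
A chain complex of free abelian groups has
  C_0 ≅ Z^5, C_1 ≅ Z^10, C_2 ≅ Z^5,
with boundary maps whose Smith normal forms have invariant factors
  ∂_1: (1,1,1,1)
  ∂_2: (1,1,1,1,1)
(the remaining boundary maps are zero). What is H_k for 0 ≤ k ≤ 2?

H_0: b_0 = 5 − 0 − 4 = 1; torsion from ∂_1 factors > 1: none. So H_0 ≅ Z.
H_1: b_1 = 10 − 4 − 5 = 1; torsion from ∂_2 factors > 1: none. So H_1 ≅ Z.
H_2: b_2 = 5 − 5 − 0 = 0; torsion from ∂_3 factors > 1: none. So H_2 ≅ 0.

H_0 ≅ Z,  H_1 ≅ Z,  H_2 = 0.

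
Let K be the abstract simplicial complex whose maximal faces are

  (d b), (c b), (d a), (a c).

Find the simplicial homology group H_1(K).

We work with the vertex ordering a < b < c < d. The simplices of K, each written with vertices in increasing order, are:

  0-simplices (4): a, b, c, d
  1-simplices (4): ac, ad, bc, bd

giving chain groups C_0 ≅ Z^4, C_1 ≅ Z^4.

Boundary ∂_1: C_1 → C_0 is given by ∂[p,q] = [q] − [p]. For instance
  ∂bc = c − b.
As a 4×4 matrix over Z this has rank 3, with invariant factors (1,1,1).

Now H_k = ker ∂_k / im ∂_{k+1}, so:

  H_1: rank ker ∂_1 − rank ∂_2 = (4 − 3) − 0 = 1, and there is no ∂_2, so H_1 = Z.

(K is a triangulation of the circle S^1.)

H_1 = Z.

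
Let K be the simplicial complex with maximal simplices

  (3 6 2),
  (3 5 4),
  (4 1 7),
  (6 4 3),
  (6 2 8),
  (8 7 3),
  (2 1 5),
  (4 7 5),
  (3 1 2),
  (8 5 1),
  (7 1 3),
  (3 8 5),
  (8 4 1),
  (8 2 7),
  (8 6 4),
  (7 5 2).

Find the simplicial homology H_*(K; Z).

Order the vertices as 1 < 2 < 3 < 4 < 5 < 6 < 7 < 8. Listing each simplex with vertices in this order, K has dimension 2 with simplices:

  0-simplices (8): [1], [2], [3], [4], [5], [6], [7], [8]
  1-simplices (24): (24 of them)
  2-simplices (16): [1,2,3], [1,2,5], [1,3,7], [1,4,7], [1,4,8], [1,5,8], [2,3,6], [2,5,7], [2,6,8], [2,7,8], [3,4,5], [3,4,6], [3,5,8], [3,7,8], [4,5,7], [4,6,8]

Hence C_0 ≅ Z^8, C_1 ≅ Z^24, C_2 ≅ Z^16.

∂_1: C_1 → C_0 maps an edge to its endpoints' difference, ∂[p,q] = q − p. For instance
  ∂[4,6] = [6] − [4].
The resulting 8×24 matrix has rank 7, and its Smith normal form has invariant factors (1,1,1,1,1,1,1).

The boundary map ∂_2: C_2 → C_1 sends each 2-simplex [p,q,r] to [q,r] − [p,r] + [p,q]. For instance
  ∂[2,5,7] = [5,7] − [2,7] + [2,5],
  ∂[4,5,7] = [5,7] − [4,7] + [4,5].
As a 24×16 matrix over Z this has rank 15, with invariant factors (1,1,1,1,1,1,1,1,1,1,1,1,1,1,1).

Now H_k = ker ∂_k / im ∂_{k+1}, so:

  H_0: rank C_0 − rank ∂_1 = 8 − 7 = 1, and the invariant factors of ∂_1 are all 1, so H_0 = Z.
  H_1: rank ker ∂_1 − rank ∂_2 = (24 − 7) − 15 = 2, and the invariant factors of ∂_2 are all 1, so H_1 = Z^2.
  H_2: rank ker ∂_2 − rank ∂_3 = (16 − 15) − 0 = 1, and there is no ∂_3, so H_2 = Z.

H_0 ≅ Z,  H_1 ≅ Z^2,  H_2 ≅ Z.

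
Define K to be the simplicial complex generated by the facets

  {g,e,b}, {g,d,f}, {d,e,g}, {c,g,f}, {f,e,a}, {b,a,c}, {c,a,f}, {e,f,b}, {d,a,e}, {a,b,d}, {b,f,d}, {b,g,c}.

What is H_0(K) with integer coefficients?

Take the total order a < b < c < d < e < f < g on the vertex set. Then K (dimension 2) consists of the simplices:

  0-simplices (7): a, b, c, d, e, f, g
  1-simplices (18): ab, ac, ad, ae, af, bc, bd, be, bf, bg, cf, cg, de, df, dg, ef, eg, fg
  2-simplices (12): abc, abd, acf, ade, aef, bcg, bdf, bef, beg, cfg, deg, dfg

giving chain groups C_0 ≅ Z^7, C_1 ≅ Z^18, C_2 ≅ Z^12.

∂_1: C_1 → C_0 sends each edge [p,q] (with p < q) to q − p.
The 7×18 boundary matrix has rank 6 and Smith normal form diag(1,1,1,1,1,1).

Boundary ∂_2: C_2 → C_1 sends each 2-simplex [p,q,r] to [q,r] − [p,r] + [p,q]. For instance
  ∂bcg = cg − bg + bc,
  ∂bef = ef − bf + be.
As a 18×12 matrix over Z this has rank 12, with invariant factors (1,1,1,1,1,1,1,1,1,1,1,2).

From H_k ≅ ker(∂_k) / im(∂_{k+1}) we obtain:

  H_0: rank C_0 − rank ∂_1 = 7 − 6 = 1, and the invariant factors of ∂_1 are all 1, so H_0 ≅ Z.

(K is a triangulation of the real projective plane RP^2.)

H_0 ≅ Z.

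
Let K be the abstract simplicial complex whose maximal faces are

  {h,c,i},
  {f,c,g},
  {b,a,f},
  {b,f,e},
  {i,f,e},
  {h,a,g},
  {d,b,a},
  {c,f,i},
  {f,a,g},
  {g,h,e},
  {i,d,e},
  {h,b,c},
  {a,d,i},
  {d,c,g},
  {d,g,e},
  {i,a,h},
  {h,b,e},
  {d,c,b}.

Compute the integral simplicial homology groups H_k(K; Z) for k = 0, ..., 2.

Order the vertices as a < b < c < d < e < f < g < h < i. Listing each simplex with vertices in this order, K has dimension 2 with simplices:

  0-simplices (9): a, b, c, d, e, f, g, h, i
  1-simplices (27): ab, ad, af, ag, ah, ai, bc, bd, be, bf, bh, cd, cf, cg, ch, ci, de, dg, di, ef, eg, eh, ei, fg, fi, gh, hi
  2-simplices (18): abd, abf, adi, afg, agh, ahi, bcd, bch, bef, beh, cdg, cfg, cfi, chi, deg, dei, efi, egh

Hence C_0 ≅ Z^9, C_1 ≅ Z^27, C_2 ≅ Z^18.

∂_1: C_1 → C_0 is given by ∂[p,q] = [q] − [p]. For instance
  ∂ef = f − e.
This gives a 9×27 integer matrix of rank 8; reducing to Smith normal form yields diagonal entries (1,1,1,1,1,1,1,1).

∂_2: C_2 → C_1 acts by ∂[p,q,r] = [q,r] − [p,r] + [p,q]. For instance
  ∂afg = fg − ag + af,
  ∂agh = gh − ah + ag.
The resulting 27×18 matrix has rank 17, and its Smith normal form has invariant factors (1,1,1,1,1,1,1,1,1,1,1,1,1,1,1,1,1).

From H_k ≅ ker(∂_k) / im(∂_{k+1}) we obtain:

  H_0: rank C_0 − rank ∂_1 = 9 − 8 = 1, and the invariant factors of ∂_1 are all 1, so H_0 ≅ Z.
  H_1: rank ker ∂_1 − rank ∂_2 = (27 − 8) − 17 = 2, and the invariant factors of ∂_2 are all 1, so H_1 ≅ Z^2.
  H_2: rank ker ∂_2 − rank ∂_3 = (18 − 17) − 0 = 1, and there is no ∂_3, so H_2 ≅ Z.

(K is a triangulation of the torus T^2.)

H_0 = Z,  H_1 = Z^2,  H_2 = Z.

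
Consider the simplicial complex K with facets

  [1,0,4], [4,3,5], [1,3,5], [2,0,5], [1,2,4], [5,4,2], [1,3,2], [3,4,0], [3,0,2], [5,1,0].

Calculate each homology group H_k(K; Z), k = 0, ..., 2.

H_0 = Z,  H_1 = Z/2,  H_2 = 0.

Order the vertices as 0 < 1 < 2 < 3 < 4 < 5. Listing each simplex with vertices in this order, K has dimension 2 with simplices:

  0-simplices (6): [0], [1], [2], [3], [4], [5]
  1-simplices (15): [0,1], [0,2], [0,3], [0,4], [0,5], [1,2], [1,3], [1,4], [1,5], [2,3], [2,4], [2,5], [3,4], [3,5], [4,5]
  2-simplices (10): [0,1,4], [0,1,5], [0,2,3], [0,2,5], [0,3,4], [1,2,3], [1,2,4], [1,3,5], [2,4,5], [3,4,5]

giving chain groups C_0 ≅ Z^6, C_1 ≅ Z^15, C_2 ≅ Z^10.

The boundary map ∂_1: C_1 → C_0 is given by ∂[p,q] = [q] − [p]. For instance
  ∂[2,4] = [4] − [2].
As a 6×15 matrix over Z this has rank 5, with invariant factors (1,1,1,1,1).

The boundary map ∂_2: C_2 → C_1 maps a triangle to the signed sum of its edges. For instance
  ∂[0,2,5] = [2,5] − [0,5] + [0,2],
  ∂[1,2,3] = [2,3] − [1,3] + [1,2].
As a 15×10 matrix over Z this has rank 10, with invariant factors (1,1,1,1,1,1,1,1,1,2).

From H_k ≅ ker(∂_k) / im(∂_{k+1}) we obtain:

  H_0: rank C_0 − rank ∂_1 = 6 − 5 = 1, and the invariant factors of ∂_1 are all 1, so H_0 ≅ Z.
  H_1: rank ker ∂_1 − rank ∂_2 = (15 − 5) − 10 = 0, and ∂_2 has invariant factor 2 > 1, so H_1 ≅ Z/2.
  H_2: rank ker ∂_2 − rank ∂_3 = (10 − 10) − 0 = 0, and there is no ∂_3, so H_2 ≅ 0.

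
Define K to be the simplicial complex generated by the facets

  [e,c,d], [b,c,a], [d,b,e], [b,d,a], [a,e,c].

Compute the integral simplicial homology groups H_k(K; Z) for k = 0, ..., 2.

H_0 ≅ Z,  H_1 ≅ Z,  H_2 = 0.

K has 5 vertices, 10 edges, 5 triangles.
rank ∂_0 = 0, rank ∂_1 = 4 ⇒ b_0 = 5 − 0 − 4 = 1; all invariant factors of ∂_1 are 1 so no torsion. So H_0 = Z.
rank ∂_1 = 4, rank ∂_2 = 5 ⇒ b_1 = 10 − 4 − 5 = 1; all invariant factors of ∂_2 are 1 so no torsion. So H_1 = Z.
rank ∂_2 = 5, rank ∂_3 = 0 ⇒ b_2 = 5 − 5 − 0 = 0. So H_2 = 0.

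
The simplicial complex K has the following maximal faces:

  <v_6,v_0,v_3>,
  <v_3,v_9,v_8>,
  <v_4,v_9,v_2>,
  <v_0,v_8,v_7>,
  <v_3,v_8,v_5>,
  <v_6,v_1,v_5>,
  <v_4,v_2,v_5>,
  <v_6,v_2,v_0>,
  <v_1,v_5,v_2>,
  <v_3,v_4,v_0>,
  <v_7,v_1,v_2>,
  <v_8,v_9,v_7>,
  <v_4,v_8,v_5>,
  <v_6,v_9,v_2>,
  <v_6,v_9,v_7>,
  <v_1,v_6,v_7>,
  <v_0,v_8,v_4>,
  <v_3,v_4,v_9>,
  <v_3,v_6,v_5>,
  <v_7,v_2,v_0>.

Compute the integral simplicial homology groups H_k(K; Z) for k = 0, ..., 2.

We work with the vertex ordering v_0 < v_1 < v_2 < v_3 < v_4 < v_5 < v_6 < v_7 < v_8 < v_9. The simplices of K, each written with vertices in increasing order, are:

  0-simplices (10): [v_0], [v_1], [v_2], [v_3], [v_4], [v_5], [v_6], [v_7], [v_8], [v_9]
  1-simplices (30): (30 of them)
  2-simplices (20): (20 of them)

Hence C_0 ≅ Z^10, C_1 ≅ Z^30, C_2 ≅ Z^20.

The boundary map ∂_1: C_1 → C_0 maps an edge to its endpoints' difference, ∂[p,q] = q − p. For instance
  ∂[v_2,v_9] = [v_9] − [v_2].
As a 10×30 matrix over Z this has rank 9, with invariant factors (1,1,1,1,1,1,1,1,1).

The boundary map ∂_2: C_2 → C_1 maps a triangle to the signed sum of its edges. For instance
  ∂[v_0,v_4,v_8] = [v_4,v_8] − [v_0,v_8] + [v_0,v_4],
  ∂[v_3,v_8,v_9] = [v_8,v_9] − [v_3,v_9] + [v_3,v_8].
The 30×20 boundary matrix has rank 20 and Smith normal form diag(1,1,1,1,1,1,1,1,1,1,1,1,1,1,1,1,1,1,1,2).

From H_k ≅ ker(∂_k) / im(∂_{k+1}) we obtain:

  H_0: rank C_0 − rank ∂_1 = 10 − 9 = 1, and the invariant factors of ∂_1 are all 1, so H_0 ≅ Z.
  H_1: rank ker ∂_1 − rank ∂_2 = (30 − 9) − 20 = 1, and ∂_2 has invariant factor 2 > 1, so H_1 ≅ Z × Z/2.
  H_2: rank ker ∂_2 − rank ∂_3 = (20 − 20) − 0 = 0, and there is no ∂_3, so H_2 ≅ 0.

As a check, the Euler characteristic is 10 − 30 + 20 = 0, which agrees with 1 − 1 + 0 = 0.
(K is a triangulation of the Klein bottle.)

H_0 ≅ Z,  H_1 ≅ Z × Z/2,  H_2 = 0.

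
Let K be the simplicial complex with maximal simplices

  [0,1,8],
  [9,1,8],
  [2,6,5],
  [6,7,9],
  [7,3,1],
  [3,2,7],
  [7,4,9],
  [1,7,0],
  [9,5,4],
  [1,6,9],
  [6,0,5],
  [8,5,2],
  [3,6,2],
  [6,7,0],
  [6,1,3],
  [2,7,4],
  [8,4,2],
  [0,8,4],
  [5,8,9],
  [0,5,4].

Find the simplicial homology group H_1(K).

H_1 = Z ⊕ Z/2.

Fix the vertex order 0 < 1 < 2 < 3 < 4 < 5 < 6 < 7 < 8 < 9 and write every simplex with vertices in increasing order. Then dim K = 2 and the simplices of K are:

  0-simplices (10): [0], [1], [2], [3], [4], [5], [6], [7], [8], [9]
  1-simplices (30): (30 of them)
  2-simplices (20): (20 of them)

giving chain groups C_0 ≅ Z^10, C_1 ≅ Z^30, C_2 ≅ Z^20.

∂_1: C_1 → C_0 maps an edge to its endpoints' difference, ∂[p,q] = q − p. For instance
  ∂[2,6] = [6] − [2].
The 10×30 boundary matrix has rank 9 and Smith normal form diag(1,1,1,1,1,1,1,1,1).

The boundary map ∂_2: C_2 → C_1 acts by ∂[p,q,r] = [q,r] − [p,r] + [p,q]. For instance
  ∂[1,3,7] = [3,7] − [1,7] + [1,3],
  ∂[2,4,8] = [4,8] − [2,8] + [2,4].
As a 30×20 matrix over Z this has rank 20, with invariant factors (1,1,1,1,1,1,1,1,1,1,1,1,1,1,1,1,1,1,1,2).

Computing H_k = (kernel of ∂_k) / (image of ∂_{k+1}):

  H_1: rank ker ∂_1 − rank ∂_2 = (30 − 9) − 20 = 1, and ∂_2 has invariant factor 2 > 1, so H_1 ≅ Z ⊕ Z/2.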